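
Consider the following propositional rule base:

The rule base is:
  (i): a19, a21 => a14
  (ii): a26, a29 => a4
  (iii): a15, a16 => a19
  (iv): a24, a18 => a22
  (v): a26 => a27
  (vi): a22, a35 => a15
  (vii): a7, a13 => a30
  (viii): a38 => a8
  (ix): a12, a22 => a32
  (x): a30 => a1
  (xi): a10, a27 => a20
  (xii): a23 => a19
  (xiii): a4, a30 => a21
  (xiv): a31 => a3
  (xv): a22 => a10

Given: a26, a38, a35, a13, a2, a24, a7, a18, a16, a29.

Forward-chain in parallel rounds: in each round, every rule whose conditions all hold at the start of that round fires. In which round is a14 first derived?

[1] (ii) [a26, a29 => a4]; (iv) [a24, a18 => a22]; (v) [a26 => a27]; (vii) [a7, a13 => a30]; (viii) [a38 => a8]. ⇒ new: a4, a22, a27, a30, a8.
[2] (vi) [a22, a35 => a15]; (x) [a30 => a1]; (xiii) [a4, a30 => a21]; (xv) [a22 => a10]. ⇒ new: a15, a1, a21, a10.
[3] (iii) [a15, a16 => a19]; (xi) [a10, a27 => a20]. ⇒ new: a19, a20.
[4] (i) [a19, a21 => a14]. ⇒ new: a14.
a14 first appears in round 4.

4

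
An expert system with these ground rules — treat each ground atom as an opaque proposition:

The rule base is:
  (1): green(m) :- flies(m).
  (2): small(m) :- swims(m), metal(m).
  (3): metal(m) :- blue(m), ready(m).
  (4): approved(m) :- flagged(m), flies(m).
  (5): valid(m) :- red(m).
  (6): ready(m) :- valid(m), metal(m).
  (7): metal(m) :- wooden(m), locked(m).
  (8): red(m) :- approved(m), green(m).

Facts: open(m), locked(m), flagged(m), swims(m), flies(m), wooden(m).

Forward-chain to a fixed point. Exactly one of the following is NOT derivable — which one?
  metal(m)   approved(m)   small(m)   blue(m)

blue(m)

[1] (1) [green(m) :- flies(m).]; (4) [approved(m) :- flagged(m), flies(m).]; (7) [metal(m) :- wooden(m), locked(m).]. ⇒ new: green(m), approved(m), metal(m).
[2] (2) [small(m) :- swims(m), metal(m).]; (8) [red(m) :- approved(m), green(m).]. ⇒ new: small(m), red(m).
[3] (5) [valid(m) :- red(m).]. ⇒ new: valid(m).
[4] (6) [ready(m) :- valid(m), metal(m).]. ⇒ new: ready(m).
Derived: small(m) (round 2), approved(m) (round 1), metal(m) (round 1). blue(m) never appears in any round.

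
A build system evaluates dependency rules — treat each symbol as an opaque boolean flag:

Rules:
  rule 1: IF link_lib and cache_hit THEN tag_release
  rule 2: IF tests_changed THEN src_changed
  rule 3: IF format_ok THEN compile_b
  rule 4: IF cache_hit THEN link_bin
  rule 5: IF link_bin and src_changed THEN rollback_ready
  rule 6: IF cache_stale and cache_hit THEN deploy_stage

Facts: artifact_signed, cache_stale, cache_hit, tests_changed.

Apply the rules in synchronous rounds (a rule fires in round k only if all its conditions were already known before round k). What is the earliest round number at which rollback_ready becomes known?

2

[1] rule 2 [IF tests_changed THEN src_changed]; rule 4 [IF cache_hit THEN link_bin]; rule 6 [IF cache_stale and cache_hit THEN deploy_stage]. ⇒ new: src_changed, link_bin, deploy_stage.
[2] rule 5 [IF link_bin and src_changed THEN rollback_ready]. ⇒ new: rollback_ready.
rollback_ready first appears in round 2.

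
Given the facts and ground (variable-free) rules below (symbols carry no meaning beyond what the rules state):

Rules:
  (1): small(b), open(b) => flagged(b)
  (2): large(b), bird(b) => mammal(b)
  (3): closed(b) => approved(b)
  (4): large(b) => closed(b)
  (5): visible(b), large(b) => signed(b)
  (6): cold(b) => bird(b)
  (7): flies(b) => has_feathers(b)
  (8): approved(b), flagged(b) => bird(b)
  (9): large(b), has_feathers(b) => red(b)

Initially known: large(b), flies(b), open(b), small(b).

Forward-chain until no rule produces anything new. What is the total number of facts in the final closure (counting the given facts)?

11

Round 1: (1) [small(b), open(b) => flagged(b)]; (4) [large(b) => closed(b)]; (7) [flies(b) => has_feathers(b)]. New: flagged(b), closed(b), has_feathers(b).
Round 2: (3) [closed(b) => approved(b)]; (9) [large(b), has_feathers(b) => red(b)]. New: approved(b), red(b).
Round 3: (8) [approved(b), flagged(b) => bird(b)]. New: bird(b).
Round 4: (2) [large(b), bird(b) => mammal(b)]. New: mammal(b).
Closure: {approved(b), bird(b), closed(b), flagged(b), flies(b), has_feathers(b), large(b), mammal(b), open(b), red(b), small(b)} — 11 facts.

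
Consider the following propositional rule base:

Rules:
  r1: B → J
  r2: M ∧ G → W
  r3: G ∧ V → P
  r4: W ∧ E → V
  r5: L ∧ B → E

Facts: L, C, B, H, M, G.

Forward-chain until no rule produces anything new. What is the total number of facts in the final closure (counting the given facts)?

[1] r1 [B → J]; r2 [M ∧ G → W]; r5 [L ∧ B → E]. ⇒ new: J, W, E.
[2] r4 [W ∧ E → V]. ⇒ new: V.
[3] r3 [G ∧ V → P]. ⇒ new: P.
Closure: {B, C, E, G, H, J, L, M, P, V, W} — 11 facts.

11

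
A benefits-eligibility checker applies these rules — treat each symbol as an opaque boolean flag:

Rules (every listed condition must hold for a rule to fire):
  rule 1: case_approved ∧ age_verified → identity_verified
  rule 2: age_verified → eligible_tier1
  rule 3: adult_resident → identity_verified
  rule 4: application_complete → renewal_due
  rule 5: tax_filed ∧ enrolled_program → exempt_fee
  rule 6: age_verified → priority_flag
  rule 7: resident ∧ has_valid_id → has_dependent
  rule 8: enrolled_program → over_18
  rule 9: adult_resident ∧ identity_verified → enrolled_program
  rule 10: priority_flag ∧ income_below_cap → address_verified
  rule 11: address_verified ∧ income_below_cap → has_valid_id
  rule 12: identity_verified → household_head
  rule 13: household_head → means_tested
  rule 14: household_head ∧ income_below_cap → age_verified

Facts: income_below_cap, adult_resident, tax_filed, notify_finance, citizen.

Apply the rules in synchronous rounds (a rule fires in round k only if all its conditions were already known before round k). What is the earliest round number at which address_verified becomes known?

5

Round 1 — rule 3, derive identity_verified.
Round 2 — rule 9, rule 12, derive enrolled_program, household_head.
Round 3 — rule 5, rule 8, rule 13, rule 14, derive exempt_fee, over_18, means_tested, age_verified.
Round 4 — rule 2, rule 6, derive eligible_tier1, priority_flag.
Round 5 — rule 10, derive address_verified.
address_verified first appears in round 5.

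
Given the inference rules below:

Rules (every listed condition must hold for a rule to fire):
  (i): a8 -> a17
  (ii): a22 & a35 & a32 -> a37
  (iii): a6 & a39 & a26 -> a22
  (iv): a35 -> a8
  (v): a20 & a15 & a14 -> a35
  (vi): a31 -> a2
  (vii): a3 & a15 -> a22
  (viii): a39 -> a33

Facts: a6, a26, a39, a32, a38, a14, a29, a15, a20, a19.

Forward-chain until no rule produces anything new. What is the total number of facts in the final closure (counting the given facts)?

16

Round 1 — (iii), (v), (viii), derive a22, a35, a33.
Round 2 — (ii), (iv), derive a37, a8.
Round 3 — (i), derive a17.
Closure: {a14, a15, a17, a19, a20, a22, a26, a29, a32, a33, a35, a37, a38, a39, a6, a8} — 16 facts.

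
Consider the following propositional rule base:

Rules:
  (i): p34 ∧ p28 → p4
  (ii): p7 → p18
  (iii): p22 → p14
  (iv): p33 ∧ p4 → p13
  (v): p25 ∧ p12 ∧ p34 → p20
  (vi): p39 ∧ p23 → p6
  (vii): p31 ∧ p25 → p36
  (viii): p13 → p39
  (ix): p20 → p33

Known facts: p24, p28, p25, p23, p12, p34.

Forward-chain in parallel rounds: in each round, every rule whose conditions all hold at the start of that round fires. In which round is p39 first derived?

4

[1] (i) [p34 ∧ p28 → p4]; (v) [p25 ∧ p12 ∧ p34 → p20]. ⇒ new: p4, p20.
[2] (ix) [p20 → p33]. ⇒ new: p33.
[3] (iv) [p33 ∧ p4 → p13]. ⇒ new: p13.
[4] (viii) [p13 → p39]. ⇒ new: p39.
p39 first appears in round 4.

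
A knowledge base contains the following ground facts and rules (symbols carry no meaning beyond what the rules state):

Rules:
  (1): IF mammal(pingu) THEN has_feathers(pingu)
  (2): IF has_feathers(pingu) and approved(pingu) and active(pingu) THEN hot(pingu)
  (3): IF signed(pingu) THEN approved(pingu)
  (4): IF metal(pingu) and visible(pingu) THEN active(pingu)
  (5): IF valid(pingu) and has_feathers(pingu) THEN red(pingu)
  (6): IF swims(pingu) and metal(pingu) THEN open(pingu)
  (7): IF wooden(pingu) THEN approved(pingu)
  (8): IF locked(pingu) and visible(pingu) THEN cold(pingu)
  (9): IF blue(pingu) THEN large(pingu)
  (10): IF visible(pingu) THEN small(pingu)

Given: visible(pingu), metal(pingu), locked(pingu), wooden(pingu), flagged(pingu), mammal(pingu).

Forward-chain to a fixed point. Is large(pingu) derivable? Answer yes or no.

[1] (1) [IF mammal(pingu) THEN has_feathers(pingu)]; (4) [IF metal(pingu) and visible(pingu) THEN active(pingu)]; (7) [IF wooden(pingu) THEN approved(pingu)]; (8) [IF locked(pingu) and visible(pingu) THEN cold(pingu)]; (10) [IF visible(pingu) THEN small(pingu)]. ⇒ new: has_feathers(pingu), active(pingu), approved(pingu), cold(pingu), small(pingu).
[2] (2) [IF has_feathers(pingu) and approved(pingu) and active(pingu) THEN hot(pingu)]. ⇒ new: hot(pingu).
Fixed point reached. large(pingu) is concluded only by (9); (9) needs blue(pingu) (never derived).

no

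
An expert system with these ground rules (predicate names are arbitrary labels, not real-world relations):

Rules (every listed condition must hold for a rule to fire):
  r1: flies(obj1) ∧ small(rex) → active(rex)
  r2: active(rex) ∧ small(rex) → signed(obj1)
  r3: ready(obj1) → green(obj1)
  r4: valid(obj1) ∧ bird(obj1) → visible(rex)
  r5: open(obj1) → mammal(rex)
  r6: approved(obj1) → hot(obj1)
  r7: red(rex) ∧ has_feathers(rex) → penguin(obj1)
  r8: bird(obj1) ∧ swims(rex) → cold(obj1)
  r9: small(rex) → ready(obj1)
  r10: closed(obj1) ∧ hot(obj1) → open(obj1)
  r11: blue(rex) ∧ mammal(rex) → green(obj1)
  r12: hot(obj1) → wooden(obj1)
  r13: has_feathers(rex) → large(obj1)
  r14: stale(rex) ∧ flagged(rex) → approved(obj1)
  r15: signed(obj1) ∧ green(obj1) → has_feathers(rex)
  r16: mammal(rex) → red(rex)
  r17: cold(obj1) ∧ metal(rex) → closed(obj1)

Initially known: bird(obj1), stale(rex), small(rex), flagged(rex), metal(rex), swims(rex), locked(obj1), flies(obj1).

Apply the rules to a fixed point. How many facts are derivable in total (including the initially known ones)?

Round 1: r1 [flies(obj1) ∧ small(rex) → active(rex)]; r8 [bird(obj1) ∧ swims(rex) → cold(obj1)]; r9 [small(rex) → ready(obj1)]; r14 [stale(rex) ∧ flagged(rex) → approved(obj1)]. New: active(rex), cold(obj1), ready(obj1), approved(obj1).
Round 2: r2 [active(rex) ∧ small(rex) → signed(obj1)]; r3 [ready(obj1) → green(obj1)]; r6 [approved(obj1) → hot(obj1)]; r17 [cold(obj1) ∧ metal(rex) → closed(obj1)]. New: signed(obj1), green(obj1), hot(obj1), closed(obj1).
Round 3: r10 [closed(obj1) ∧ hot(obj1) → open(obj1)]; r12 [hot(obj1) → wooden(obj1)]; r15 [signed(obj1) ∧ green(obj1) → has_feathers(rex)]. New: open(obj1), wooden(obj1), has_feathers(rex).
Round 4: r5 [open(obj1) → mammal(rex)]; r13 [has_feathers(rex) → large(obj1)]. New: mammal(rex), large(obj1).
Round 5: r16 [mammal(rex) → red(rex)]. New: red(rex).
Round 6: r7 [red(rex) ∧ has_feathers(rex) → penguin(obj1)]. New: penguin(obj1).
Closure: {active(rex), approved(obj1), bird(obj1), closed(obj1), cold(obj1), flagged(rex), flies(obj1), green(obj1), has_feathers(rex), hot(obj1), large(obj1), locked(obj1), mammal(rex), metal(rex), open(obj1), penguin(obj1), ready(obj1), red(rex), signed(obj1), small(rex), stale(rex), swims(rex), wooden(obj1)} — 23 facts.

23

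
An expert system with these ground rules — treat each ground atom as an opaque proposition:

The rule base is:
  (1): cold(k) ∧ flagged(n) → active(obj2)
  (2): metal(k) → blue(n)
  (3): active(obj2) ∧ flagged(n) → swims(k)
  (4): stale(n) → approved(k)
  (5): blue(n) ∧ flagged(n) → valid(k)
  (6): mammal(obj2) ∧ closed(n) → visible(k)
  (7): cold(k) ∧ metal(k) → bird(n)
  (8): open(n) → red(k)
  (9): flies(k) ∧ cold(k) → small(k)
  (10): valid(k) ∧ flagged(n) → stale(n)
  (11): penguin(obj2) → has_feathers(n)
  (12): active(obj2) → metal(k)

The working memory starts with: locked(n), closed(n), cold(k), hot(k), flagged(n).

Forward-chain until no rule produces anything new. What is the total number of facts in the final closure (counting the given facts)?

[1] (1) [cold(k) ∧ flagged(n) → active(obj2)]. ⇒ new: active(obj2).
[2] (3) [active(obj2) ∧ flagged(n) → swims(k)]; (12) [active(obj2) → metal(k)]. ⇒ new: swims(k), metal(k).
[3] (2) [metal(k) → blue(n)]; (7) [cold(k) ∧ metal(k) → bird(n)]. ⇒ new: blue(n), bird(n).
[4] (5) [blue(n) ∧ flagged(n) → valid(k)]. ⇒ new: valid(k).
[5] (10) [valid(k) ∧ flagged(n) → stale(n)]. ⇒ new: stale(n).
[6] (4) [stale(n) → approved(k)]. ⇒ new: approved(k).
Closure: {active(obj2), approved(k), bird(n), blue(n), closed(n), cold(k), flagged(n), hot(k), locked(n), metal(k), stale(n), swims(k), valid(k)} — 13 facts.

13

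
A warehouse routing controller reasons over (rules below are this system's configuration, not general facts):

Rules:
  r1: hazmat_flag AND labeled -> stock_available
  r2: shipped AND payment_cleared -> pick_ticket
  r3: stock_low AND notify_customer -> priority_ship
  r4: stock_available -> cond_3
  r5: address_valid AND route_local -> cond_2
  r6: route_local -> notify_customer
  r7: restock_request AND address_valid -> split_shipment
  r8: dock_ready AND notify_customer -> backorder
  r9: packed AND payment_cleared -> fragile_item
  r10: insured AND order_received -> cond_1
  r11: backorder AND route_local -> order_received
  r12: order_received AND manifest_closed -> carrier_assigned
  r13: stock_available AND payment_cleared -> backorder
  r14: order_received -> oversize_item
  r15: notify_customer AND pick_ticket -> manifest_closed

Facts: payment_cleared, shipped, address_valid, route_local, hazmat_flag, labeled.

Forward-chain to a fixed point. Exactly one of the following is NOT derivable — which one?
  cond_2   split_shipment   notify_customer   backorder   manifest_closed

split_shipment

[1] r1 [hazmat_flag AND labeled -> stock_available]; r2 [shipped AND payment_cleared -> pick_ticket]; r5 [address_valid AND route_local -> cond_2]; r6 [route_local -> notify_customer]. ⇒ new: stock_available, pick_ticket, cond_2, notify_customer.
[2] r4 [stock_available -> cond_3]; r13 [stock_available AND payment_cleared -> backorder]; r15 [notify_customer AND pick_ticket -> manifest_closed]. ⇒ new: cond_3, backorder, manifest_closed.
[3] r11 [backorder AND route_local -> order_received]. ⇒ new: order_received.
[4] r12 [order_received AND manifest_closed -> carrier_assigned]; r14 [order_received -> oversize_item]. ⇒ new: carrier_assigned, oversize_item.
Derived: cond_2 (round 1), backorder (round 2), notify_customer (round 1), manifest_closed (round 2). split_shipment never appears in any round.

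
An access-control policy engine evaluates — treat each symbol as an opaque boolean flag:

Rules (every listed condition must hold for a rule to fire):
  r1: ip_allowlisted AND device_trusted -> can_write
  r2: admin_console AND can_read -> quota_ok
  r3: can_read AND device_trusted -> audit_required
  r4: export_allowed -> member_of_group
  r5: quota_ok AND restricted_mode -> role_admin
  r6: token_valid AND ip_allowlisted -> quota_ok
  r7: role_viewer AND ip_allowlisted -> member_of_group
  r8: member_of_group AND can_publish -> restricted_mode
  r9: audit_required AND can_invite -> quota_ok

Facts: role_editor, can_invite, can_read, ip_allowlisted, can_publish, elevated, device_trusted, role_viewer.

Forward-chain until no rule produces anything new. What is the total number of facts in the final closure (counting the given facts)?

[1] r1 [ip_allowlisted AND device_trusted -> can_write]; r3 [can_read AND device_trusted -> audit_required]; r7 [role_viewer AND ip_allowlisted -> member_of_group]. ⇒ new: can_write, audit_required, member_of_group.
[2] r8 [member_of_group AND can_publish -> restricted_mode]; r9 [audit_required AND can_invite -> quota_ok]. ⇒ new: restricted_mode, quota_ok.
[3] r5 [quota_ok AND restricted_mode -> role_admin]. ⇒ new: role_admin.
Closure: {audit_required, can_invite, can_publish, can_read, can_write, device_trusted, elevated, ip_allowlisted, member_of_group, quota_ok, restricted_mode, role_admin, role_editor, role_viewer} — 14 facts.

14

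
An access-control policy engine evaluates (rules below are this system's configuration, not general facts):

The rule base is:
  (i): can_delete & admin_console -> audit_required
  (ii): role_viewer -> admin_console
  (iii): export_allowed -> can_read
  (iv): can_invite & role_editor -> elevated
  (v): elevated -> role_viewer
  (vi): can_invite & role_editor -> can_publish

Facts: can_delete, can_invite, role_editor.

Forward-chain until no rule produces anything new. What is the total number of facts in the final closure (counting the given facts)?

Round 1 fires (iv), (vi), giving elevated, can_publish.
Round 2 fires (v), giving role_viewer.
Round 3 fires (ii), giving admin_console.
Round 4 fires (i), giving audit_required.
Closure: {admin_console, audit_required, can_delete, can_invite, can_publish, elevated, role_editor, role_viewer} — 8 facts.

8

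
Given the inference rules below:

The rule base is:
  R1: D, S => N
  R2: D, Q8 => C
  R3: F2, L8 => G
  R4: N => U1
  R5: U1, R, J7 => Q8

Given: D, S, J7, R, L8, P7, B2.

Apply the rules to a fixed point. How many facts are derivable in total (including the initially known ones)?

11

Round 1: R1 [D, S => N]. Adds N.
Round 2: R4 [N => U1]. Adds U1.
Round 3: R5 [U1, R, J7 => Q8]. Adds Q8.
Round 4: R2 [D, Q8 => C]. Adds C.
Closure: {B2, C, D, J7, L8, N, P7, Q8, R, S, U1} — 11 facts.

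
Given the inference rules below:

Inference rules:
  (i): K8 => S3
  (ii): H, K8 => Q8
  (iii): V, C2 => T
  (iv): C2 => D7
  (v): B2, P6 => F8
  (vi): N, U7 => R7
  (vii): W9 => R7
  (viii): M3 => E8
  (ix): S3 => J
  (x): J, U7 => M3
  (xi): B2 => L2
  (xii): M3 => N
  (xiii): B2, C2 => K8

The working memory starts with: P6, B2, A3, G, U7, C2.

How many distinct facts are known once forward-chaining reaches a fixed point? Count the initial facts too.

16

Round 1: (iv) [C2 => D7]; (v) [B2, P6 => F8]; (xi) [B2 => L2]; (xiii) [B2, C2 => K8]. New: D7, F8, L2, K8.
Round 2: (i) [K8 => S3]. New: S3.
Round 3: (ix) [S3 => J]. New: J.
Round 4: (x) [J, U7 => M3]. New: M3.
Round 5: (viii) [M3 => E8]; (xii) [M3 => N]. New: E8, N.
Round 6: (vi) [N, U7 => R7]. New: R7.
Closure: {A3, B2, C2, D7, E8, F8, G, J, K8, L2, M3, N, P6, R7, S3, U7} — 16 facts.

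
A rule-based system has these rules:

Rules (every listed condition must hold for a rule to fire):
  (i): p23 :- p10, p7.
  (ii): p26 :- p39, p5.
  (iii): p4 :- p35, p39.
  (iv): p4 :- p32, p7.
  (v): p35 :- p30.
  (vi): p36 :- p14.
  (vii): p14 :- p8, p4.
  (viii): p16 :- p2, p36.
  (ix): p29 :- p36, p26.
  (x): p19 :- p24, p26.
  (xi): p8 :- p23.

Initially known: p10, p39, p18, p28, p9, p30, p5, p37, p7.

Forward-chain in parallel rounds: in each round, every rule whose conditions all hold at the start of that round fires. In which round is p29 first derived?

5

Round 1: (i) [p23 :- p10, p7.]; (ii) [p26 :- p39, p5.]; (v) [p35 :- p30.]. New: p23, p26, p35.
Round 2: (iii) [p4 :- p35, p39.]; (xi) [p8 :- p23.]. New: p4, p8.
Round 3: (vii) [p14 :- p8, p4.]. New: p14.
Round 4: (vi) [p36 :- p14.]. New: p36.
Round 5: (ix) [p29 :- p36, p26.]. New: p29.
p29 first appears in round 5.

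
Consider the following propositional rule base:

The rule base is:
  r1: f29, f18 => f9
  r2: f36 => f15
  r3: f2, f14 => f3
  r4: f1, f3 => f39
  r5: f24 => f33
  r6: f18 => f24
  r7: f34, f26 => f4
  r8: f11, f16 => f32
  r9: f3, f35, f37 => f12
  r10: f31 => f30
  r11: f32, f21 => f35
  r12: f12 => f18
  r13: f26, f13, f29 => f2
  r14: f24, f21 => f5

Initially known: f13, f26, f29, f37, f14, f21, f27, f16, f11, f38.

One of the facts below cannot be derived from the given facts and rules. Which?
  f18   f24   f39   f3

Round 1: r8 [f11, f16 => f32]; r13 [f26, f13, f29 => f2]. New: f32, f2.
Round 2: r3 [f2, f14 => f3]; r11 [f32, f21 => f35]. New: f3, f35.
Round 3: r9 [f3, f35, f37 => f12]. New: f12.
Round 4: r12 [f12 => f18]. New: f18.
Round 5: r1 [f29, f18 => f9]; r6 [f18 => f24]. New: f9, f24.
Round 6: r5 [f24 => f33]; r14 [f24, f21 => f5]. New: f33, f5.
Derived: f18 (round 4), f24 (round 5), f3 (round 2). f39 never appears in any round.

f39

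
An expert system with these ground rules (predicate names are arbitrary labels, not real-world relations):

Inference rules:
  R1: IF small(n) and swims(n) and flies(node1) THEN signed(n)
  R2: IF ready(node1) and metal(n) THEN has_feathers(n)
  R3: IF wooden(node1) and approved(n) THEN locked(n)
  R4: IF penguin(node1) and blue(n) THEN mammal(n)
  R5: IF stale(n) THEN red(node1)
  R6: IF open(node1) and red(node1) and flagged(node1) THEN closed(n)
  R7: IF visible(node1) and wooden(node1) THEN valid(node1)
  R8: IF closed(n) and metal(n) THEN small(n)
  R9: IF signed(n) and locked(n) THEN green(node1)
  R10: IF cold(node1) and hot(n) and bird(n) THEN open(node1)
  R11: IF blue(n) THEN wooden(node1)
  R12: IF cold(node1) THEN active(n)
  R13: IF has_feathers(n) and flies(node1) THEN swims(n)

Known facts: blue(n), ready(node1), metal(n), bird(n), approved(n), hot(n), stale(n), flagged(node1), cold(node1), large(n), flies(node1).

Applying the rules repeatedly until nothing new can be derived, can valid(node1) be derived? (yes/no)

no

[1] R2 [IF ready(node1) and metal(n) THEN has_feathers(n)]; R5 [IF stale(n) THEN red(node1)]; R10 [IF cold(node1) and hot(n) and bird(n) THEN open(node1)]; R11 [IF blue(n) THEN wooden(node1)]; R12 [IF cold(node1) THEN active(n)]. ⇒ new: has_feathers(n), red(node1), open(node1), wooden(node1), active(n).
[2] R3 [IF wooden(node1) and approved(n) THEN locked(n)]; R6 [IF open(node1) and red(node1) and flagged(node1) THEN closed(n)]; R13 [IF has_feathers(n) and flies(node1) THEN swims(n)]. ⇒ new: locked(n), closed(n), swims(n).
[3] R8 [IF closed(n) and metal(n) THEN small(n)]. ⇒ new: small(n).
[4] R1 [IF small(n) and swims(n) and flies(node1) THEN signed(n)]. ⇒ new: signed(n).
[5] R9 [IF signed(n) and locked(n) THEN green(node1)]. ⇒ new: green(node1).
Fixed point reached. valid(node1) is concluded only by R7; R7 needs visible(node1) (never derived).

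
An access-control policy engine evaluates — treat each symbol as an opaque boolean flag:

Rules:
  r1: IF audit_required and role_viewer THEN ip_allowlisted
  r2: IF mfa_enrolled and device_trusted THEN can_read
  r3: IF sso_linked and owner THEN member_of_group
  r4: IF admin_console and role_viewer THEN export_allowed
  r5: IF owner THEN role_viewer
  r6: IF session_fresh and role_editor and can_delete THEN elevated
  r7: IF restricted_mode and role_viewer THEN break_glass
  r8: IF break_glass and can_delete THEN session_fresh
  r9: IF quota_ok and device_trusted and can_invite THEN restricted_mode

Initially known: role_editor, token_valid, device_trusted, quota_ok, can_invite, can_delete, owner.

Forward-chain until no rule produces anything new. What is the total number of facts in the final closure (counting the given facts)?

12

Round 1: r5 [IF owner THEN role_viewer]; r9 [IF quota_ok and device_trusted and can_invite THEN restricted_mode]. New: role_viewer, restricted_mode.
Round 2: r7 [IF restricted_mode and role_viewer THEN break_glass]. New: break_glass.
Round 3: r8 [IF break_glass and can_delete THEN session_fresh]. New: session_fresh.
Round 4: r6 [IF session_fresh and role_editor and can_delete THEN elevated]. New: elevated.
Closure: {break_glass, can_delete, can_invite, device_trusted, elevated, owner, quota_ok, restricted_mode, role_editor, role_viewer, session_fresh, token_valid} — 12 facts.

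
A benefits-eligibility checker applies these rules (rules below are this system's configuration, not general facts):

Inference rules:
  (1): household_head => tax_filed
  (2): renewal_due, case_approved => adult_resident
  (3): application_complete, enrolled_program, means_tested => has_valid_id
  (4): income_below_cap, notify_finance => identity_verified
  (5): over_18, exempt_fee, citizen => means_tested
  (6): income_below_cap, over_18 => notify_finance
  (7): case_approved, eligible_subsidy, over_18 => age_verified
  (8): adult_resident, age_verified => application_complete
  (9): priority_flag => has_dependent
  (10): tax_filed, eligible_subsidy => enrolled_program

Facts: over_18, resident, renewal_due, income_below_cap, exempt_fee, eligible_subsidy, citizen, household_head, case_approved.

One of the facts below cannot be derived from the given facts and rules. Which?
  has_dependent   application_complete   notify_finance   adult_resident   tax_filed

Round 1: (1) [household_head => tax_filed]; (2) [renewal_due, case_approved => adult_resident]; (5) [over_18, exempt_fee, citizen => means_tested]; (6) [income_below_cap, over_18 => notify_finance]; (7) [case_approved, eligible_subsidy, over_18 => age_verified]. Adds tax_filed, adult_resident, means_tested, notify_finance, age_verified.
Round 2: (4) [income_below_cap, notify_finance => identity_verified]; (8) [adult_resident, age_verified => application_complete]; (10) [tax_filed, eligible_subsidy => enrolled_program]. Adds identity_verified, application_complete, enrolled_program.
Round 3: (3) [application_complete, enrolled_program, means_tested => has_valid_id]. Adds has_valid_id.
Derived: tax_filed (round 1), notify_finance (round 1), application_complete (round 2), adult_resident (round 1). has_dependent never appears in any round.

has_dependent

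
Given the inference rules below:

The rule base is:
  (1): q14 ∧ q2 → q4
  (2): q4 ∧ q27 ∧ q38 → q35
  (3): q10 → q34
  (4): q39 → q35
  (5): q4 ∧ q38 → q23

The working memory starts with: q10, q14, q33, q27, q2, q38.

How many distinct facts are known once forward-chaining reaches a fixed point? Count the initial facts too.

Round 1 — (1), (3), derive q4, q34.
Round 2 — (2), (5), derive q35, q23.
Closure: {q10, q14, q2, q23, q27, q33, q34, q35, q38, q4} — 10 facts.

10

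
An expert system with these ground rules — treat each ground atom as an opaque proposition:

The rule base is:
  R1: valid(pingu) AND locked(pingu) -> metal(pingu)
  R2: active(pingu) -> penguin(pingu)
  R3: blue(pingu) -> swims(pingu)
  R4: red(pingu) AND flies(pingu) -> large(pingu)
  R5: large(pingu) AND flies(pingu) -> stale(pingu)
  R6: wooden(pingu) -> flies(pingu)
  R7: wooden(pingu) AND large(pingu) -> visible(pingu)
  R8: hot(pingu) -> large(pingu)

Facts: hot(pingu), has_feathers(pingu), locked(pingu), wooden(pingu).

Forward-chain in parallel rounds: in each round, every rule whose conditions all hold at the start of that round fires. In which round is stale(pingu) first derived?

Round 1: R6 [wooden(pingu) -> flies(pingu)]; R8 [hot(pingu) -> large(pingu)]. New: flies(pingu), large(pingu).
Round 2: R5 [large(pingu) AND flies(pingu) -> stale(pingu)]; R7 [wooden(pingu) AND large(pingu) -> visible(pingu)]. New: stale(pingu), visible(pingu).
stale(pingu) first appears in round 2.

2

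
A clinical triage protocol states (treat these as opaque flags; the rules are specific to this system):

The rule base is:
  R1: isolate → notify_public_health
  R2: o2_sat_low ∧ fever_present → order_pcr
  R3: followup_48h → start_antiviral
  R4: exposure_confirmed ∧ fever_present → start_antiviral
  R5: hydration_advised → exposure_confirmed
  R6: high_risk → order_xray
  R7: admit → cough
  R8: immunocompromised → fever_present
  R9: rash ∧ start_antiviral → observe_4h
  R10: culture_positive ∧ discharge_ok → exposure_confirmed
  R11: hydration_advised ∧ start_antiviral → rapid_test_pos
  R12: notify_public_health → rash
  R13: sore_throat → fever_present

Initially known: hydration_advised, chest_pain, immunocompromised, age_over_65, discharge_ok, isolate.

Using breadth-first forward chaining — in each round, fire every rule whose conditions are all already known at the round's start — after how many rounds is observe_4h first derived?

3

Round 1 — R1, R5, R8, derive notify_public_health, exposure_confirmed, fever_present.
Round 2 — R4, R12, derive start_antiviral, rash.
Round 3 — R9, R11, derive observe_4h, rapid_test_pos.
observe_4h first appears in round 3.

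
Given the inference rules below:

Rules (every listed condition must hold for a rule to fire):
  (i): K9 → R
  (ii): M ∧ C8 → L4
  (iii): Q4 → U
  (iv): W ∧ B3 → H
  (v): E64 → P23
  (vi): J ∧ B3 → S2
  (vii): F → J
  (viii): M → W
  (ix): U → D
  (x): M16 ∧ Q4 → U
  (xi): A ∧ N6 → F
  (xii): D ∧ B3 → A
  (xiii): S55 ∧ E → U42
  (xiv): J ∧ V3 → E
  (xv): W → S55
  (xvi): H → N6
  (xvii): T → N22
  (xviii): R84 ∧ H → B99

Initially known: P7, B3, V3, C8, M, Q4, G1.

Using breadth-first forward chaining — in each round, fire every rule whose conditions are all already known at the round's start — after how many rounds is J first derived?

Round 1 fires (ii), (iii), (viii), giving L4, U, W.
Round 2 fires (iv), (ix), (xv), giving H, D, S55.
Round 3 fires (xii), (xvi), giving A, N6.
Round 4 fires (xi), giving F.
Round 5 fires (vii), giving J.
J first appears in round 5.

5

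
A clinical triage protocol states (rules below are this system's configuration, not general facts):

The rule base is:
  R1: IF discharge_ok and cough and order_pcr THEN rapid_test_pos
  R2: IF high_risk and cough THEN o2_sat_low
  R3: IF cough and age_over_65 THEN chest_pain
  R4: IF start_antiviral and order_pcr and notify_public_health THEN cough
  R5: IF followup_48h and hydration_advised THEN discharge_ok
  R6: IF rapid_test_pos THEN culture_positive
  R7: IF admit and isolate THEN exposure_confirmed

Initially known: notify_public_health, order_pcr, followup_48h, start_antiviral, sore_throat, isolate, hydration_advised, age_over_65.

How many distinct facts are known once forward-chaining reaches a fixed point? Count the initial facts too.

13

Round 1 — R4, R5, derive cough, discharge_ok.
Round 2 — R1, R3, derive rapid_test_pos, chest_pain.
Round 3 — R6, derive culture_positive.
Closure: {age_over_65, chest_pain, cough, culture_positive, discharge_ok, followup_48h, hydration_advised, isolate, notify_public_health, order_pcr, rapid_test_pos, sore_throat, start_antiviral} — 13 facts.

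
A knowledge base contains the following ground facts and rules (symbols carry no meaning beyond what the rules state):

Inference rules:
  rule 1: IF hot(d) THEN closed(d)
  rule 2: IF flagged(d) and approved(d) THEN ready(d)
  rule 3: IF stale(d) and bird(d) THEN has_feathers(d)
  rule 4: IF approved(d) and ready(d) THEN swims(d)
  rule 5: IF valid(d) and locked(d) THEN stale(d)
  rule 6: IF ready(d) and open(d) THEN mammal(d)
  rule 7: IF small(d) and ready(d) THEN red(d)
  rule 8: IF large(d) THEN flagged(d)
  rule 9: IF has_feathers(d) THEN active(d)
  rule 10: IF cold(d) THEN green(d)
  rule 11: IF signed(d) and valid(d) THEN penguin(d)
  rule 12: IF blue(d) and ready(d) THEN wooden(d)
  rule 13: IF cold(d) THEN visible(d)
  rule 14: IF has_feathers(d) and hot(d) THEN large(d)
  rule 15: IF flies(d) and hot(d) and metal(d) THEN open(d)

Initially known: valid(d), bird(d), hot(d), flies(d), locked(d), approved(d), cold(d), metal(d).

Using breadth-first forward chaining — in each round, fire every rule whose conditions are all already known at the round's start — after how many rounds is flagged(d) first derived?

Round 1 fires rule 1, rule 5, rule 10, rule 13, rule 15, giving closed(d), stale(d), green(d), visible(d), open(d).
Round 2 fires rule 3, giving has_feathers(d).
Round 3 fires rule 9, rule 14, giving active(d), large(d).
Round 4 fires rule 8, giving flagged(d).
flagged(d) first appears in round 4.

4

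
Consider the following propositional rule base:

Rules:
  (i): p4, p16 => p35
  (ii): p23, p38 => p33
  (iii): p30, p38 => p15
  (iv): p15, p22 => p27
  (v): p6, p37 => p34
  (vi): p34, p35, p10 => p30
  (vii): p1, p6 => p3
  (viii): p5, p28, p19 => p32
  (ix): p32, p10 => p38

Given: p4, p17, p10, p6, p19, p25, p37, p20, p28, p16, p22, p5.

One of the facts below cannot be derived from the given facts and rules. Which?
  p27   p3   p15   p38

p3

Round 1: (i) [p4, p16 => p35]; (v) [p6, p37 => p34]; (viii) [p5, p28, p19 => p32]. Adds p35, p34, p32.
Round 2: (vi) [p34, p35, p10 => p30]; (ix) [p32, p10 => p38]. Adds p30, p38.
Round 3: (iii) [p30, p38 => p15]. Adds p15.
Round 4: (iv) [p15, p22 => p27]. Adds p27.
Derived: p15 (round 3), p27 (round 4), p38 (round 2). p3 never appears in any round.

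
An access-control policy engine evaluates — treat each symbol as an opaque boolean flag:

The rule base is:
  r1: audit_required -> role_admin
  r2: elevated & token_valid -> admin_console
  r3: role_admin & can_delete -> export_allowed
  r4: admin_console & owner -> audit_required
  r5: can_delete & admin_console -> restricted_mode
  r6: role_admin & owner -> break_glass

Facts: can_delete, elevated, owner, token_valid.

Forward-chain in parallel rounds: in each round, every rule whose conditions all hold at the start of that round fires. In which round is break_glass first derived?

4

Round 1 fires r2, giving admin_console.
Round 2 fires r4, r5, giving audit_required, restricted_mode.
Round 3 fires r1, giving role_admin.
Round 4 fires r3, r6, giving export_allowed, break_glass.
break_glass first appears in round 4.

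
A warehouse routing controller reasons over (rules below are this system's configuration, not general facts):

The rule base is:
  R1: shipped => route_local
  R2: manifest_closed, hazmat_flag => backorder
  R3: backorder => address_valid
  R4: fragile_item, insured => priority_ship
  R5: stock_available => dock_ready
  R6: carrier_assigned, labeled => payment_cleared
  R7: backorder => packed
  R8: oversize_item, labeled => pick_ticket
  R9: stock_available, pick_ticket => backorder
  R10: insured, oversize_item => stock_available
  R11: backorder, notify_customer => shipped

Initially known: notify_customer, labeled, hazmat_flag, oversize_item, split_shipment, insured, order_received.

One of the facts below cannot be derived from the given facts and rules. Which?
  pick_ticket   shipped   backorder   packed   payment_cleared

payment_cleared

Round 1 — R8, R10, derive pick_ticket, stock_available.
Round 2 — R5, R9, derive dock_ready, backorder.
Round 3 — R3, R7, R11, derive address_valid, packed, shipped.
Round 4 — R1, derive route_local.
Derived: pick_ticket (round 1), shipped (round 3), packed (round 3), backorder (round 2). payment_cleared never appears in any round.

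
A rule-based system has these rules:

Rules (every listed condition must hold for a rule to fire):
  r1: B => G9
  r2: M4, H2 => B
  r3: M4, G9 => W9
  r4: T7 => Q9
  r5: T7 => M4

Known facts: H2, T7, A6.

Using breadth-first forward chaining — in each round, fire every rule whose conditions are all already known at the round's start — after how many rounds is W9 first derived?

Round 1: r4 [T7 => Q9]; r5 [T7 => M4]. New: Q9, M4.
Round 2: r2 [M4, H2 => B]. New: B.
Round 3: r1 [B => G9]. New: G9.
Round 4: r3 [M4, G9 => W9]. New: W9.
W9 first appears in round 4.

4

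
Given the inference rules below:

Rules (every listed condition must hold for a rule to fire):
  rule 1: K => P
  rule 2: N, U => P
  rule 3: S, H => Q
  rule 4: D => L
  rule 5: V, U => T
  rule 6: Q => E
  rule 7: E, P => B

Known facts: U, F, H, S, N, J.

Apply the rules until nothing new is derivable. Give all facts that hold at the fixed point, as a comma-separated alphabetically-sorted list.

B, E, F, H, J, N, P, Q, S, U

Round 1: rule 2 [N, U => P]; rule 3 [S, H => Q]. New: P, Q.
Round 2: rule 6 [Q => E]. New: E.
Round 3: rule 7 [E, P => B]. New: B.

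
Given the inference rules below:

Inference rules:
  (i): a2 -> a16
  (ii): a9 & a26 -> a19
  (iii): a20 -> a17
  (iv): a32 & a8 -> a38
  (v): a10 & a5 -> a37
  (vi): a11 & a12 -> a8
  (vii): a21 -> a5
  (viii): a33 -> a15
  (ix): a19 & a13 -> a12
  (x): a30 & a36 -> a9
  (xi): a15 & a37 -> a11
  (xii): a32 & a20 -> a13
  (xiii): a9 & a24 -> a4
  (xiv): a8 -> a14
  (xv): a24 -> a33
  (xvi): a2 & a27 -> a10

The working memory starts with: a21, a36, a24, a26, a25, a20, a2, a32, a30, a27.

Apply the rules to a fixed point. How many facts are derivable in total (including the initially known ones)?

Round 1: (i) [a2 -> a16]; (iii) [a20 -> a17]; (vii) [a21 -> a5]; (x) [a30 & a36 -> a9]; (xii) [a32 & a20 -> a13]; (xv) [a24 -> a33]; (xvi) [a2 & a27 -> a10]. Adds a16, a17, a5, a9, a13, a33, a10.
Round 2: (ii) [a9 & a26 -> a19]; (v) [a10 & a5 -> a37]; (viii) [a33 -> a15]; (xiii) [a9 & a24 -> a4]. Adds a19, a37, a15, a4.
Round 3: (ix) [a19 & a13 -> a12]; (xi) [a15 & a37 -> a11]. Adds a12, a11.
Round 4: (vi) [a11 & a12 -> a8]. Adds a8.
Round 5: (iv) [a32 & a8 -> a38]; (xiv) [a8 -> a14]. Adds a38, a14.
Closure: {a10, a11, a12, a13, a14, a15, a16, a17, a19, a2, a20, a21, a24, a25, a26, a27, a30, a32, a33, a36, a37, a38, a4, a5, a8, a9} — 26 facts.

26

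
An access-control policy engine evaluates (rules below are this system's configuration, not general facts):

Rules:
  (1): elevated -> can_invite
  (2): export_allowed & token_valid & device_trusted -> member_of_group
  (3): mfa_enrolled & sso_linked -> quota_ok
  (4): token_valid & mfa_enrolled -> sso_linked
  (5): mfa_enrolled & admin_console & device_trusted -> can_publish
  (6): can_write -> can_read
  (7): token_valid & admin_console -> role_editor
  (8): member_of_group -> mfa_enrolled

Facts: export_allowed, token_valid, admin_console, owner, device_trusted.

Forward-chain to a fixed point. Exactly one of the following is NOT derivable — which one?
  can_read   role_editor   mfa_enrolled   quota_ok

Round 1: (2) [export_allowed & token_valid & device_trusted -> member_of_group]; (7) [token_valid & admin_console -> role_editor]. Adds member_of_group, role_editor.
Round 2: (8) [member_of_group -> mfa_enrolled]. Adds mfa_enrolled.
Round 3: (4) [token_valid & mfa_enrolled -> sso_linked]; (5) [mfa_enrolled & admin_console & device_trusted -> can_publish]. Adds sso_linked, can_publish.
Round 4: (3) [mfa_enrolled & sso_linked -> quota_ok]. Adds quota_ok.
Derived: quota_ok (round 4), mfa_enrolled (round 2), role_editor (round 1). can_read never appears in any round.

can_read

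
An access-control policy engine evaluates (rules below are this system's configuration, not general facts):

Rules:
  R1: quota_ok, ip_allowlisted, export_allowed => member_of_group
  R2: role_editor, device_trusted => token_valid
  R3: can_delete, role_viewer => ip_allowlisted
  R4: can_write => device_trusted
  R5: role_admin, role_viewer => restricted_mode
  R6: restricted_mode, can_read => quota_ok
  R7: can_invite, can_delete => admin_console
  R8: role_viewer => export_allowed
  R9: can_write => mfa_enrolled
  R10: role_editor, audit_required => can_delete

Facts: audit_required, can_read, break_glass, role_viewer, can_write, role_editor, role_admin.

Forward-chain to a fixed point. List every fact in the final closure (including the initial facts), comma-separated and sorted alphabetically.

Round 1: R4 [can_write => device_trusted]; R5 [role_admin, role_viewer => restricted_mode]; R8 [role_viewer => export_allowed]; R9 [can_write => mfa_enrolled]; R10 [role_editor, audit_required => can_delete]. Adds device_trusted, restricted_mode, export_allowed, mfa_enrolled, can_delete.
Round 2: R2 [role_editor, device_trusted => token_valid]; R3 [can_delete, role_viewer => ip_allowlisted]; R6 [restricted_mode, can_read => quota_ok]. Adds token_valid, ip_allowlisted, quota_ok.
Round 3: R1 [quota_ok, ip_allowlisted, export_allowed => member_of_group]. Adds member_of_group.

audit_required, break_glass, can_delete, can_read, can_write, device_trusted, export_allowed, ip_allowlisted, member_of_group, mfa_enrolled, quota_ok, restricted_mode, role_admin, role_editor, role_viewer, token_valid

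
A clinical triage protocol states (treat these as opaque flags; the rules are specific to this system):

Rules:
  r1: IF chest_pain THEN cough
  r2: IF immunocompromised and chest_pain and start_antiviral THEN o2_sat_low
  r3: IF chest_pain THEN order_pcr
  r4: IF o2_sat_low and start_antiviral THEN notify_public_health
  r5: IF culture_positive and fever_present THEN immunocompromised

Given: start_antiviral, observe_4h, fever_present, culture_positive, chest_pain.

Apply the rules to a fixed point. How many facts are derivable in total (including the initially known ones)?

10

Round 1: r1 [IF chest_pain THEN cough]; r3 [IF chest_pain THEN order_pcr]; r5 [IF culture_positive and fever_present THEN immunocompromised]. New: cough, order_pcr, immunocompromised.
Round 2: r2 [IF immunocompromised and chest_pain and start_antiviral THEN o2_sat_low]. New: o2_sat_low.
Round 3: r4 [IF o2_sat_low and start_antiviral THEN notify_public_health]. New: notify_public_health.
Closure: {chest_pain, cough, culture_positive, fever_present, immunocompromised, notify_public_health, o2_sat_low, observe_4h, order_pcr, start_antiviral} — 10 facts.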